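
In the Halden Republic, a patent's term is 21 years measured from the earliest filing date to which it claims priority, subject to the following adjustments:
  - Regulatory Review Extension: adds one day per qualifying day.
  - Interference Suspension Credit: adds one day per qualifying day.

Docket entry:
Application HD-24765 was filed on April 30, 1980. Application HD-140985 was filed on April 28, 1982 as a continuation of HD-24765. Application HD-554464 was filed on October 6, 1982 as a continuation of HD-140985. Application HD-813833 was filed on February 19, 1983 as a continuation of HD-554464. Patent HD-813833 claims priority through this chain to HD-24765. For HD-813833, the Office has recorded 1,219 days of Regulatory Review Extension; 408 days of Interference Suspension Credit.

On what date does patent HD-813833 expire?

Earliest priority filing: 30 April 1980.
Base term: 30 April 1980 + 21 years → 30 April 2001.
Regulatory Review Extension: +1219 days → 31 August 2004.
Interference Suspension Credit: +408 days → 13 October 2005.

2005-10-13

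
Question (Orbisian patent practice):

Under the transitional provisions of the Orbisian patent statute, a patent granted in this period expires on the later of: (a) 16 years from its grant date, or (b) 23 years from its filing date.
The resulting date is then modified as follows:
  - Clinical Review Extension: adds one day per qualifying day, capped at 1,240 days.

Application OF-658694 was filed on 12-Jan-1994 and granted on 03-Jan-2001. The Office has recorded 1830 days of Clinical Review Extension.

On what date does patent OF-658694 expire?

(a) grant + 16 years → 3 January 2017.
(b) filing + 23 years → 12 January 2017.
Later of the two: 12 January 2017.
Clinical Review Extension: 1830 days claimed exceeds the 1240-day cap, so +1240 days → 5 June 2020.

June 5, 2020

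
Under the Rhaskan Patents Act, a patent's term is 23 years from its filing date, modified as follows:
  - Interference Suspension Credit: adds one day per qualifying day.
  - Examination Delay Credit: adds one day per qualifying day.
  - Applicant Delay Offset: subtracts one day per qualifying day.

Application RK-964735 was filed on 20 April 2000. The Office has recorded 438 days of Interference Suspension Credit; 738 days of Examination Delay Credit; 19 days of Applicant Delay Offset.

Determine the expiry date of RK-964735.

Base term: filing date + 23 years → 20 April 2023.
Interference Suspension Credit: +438 days → 1 July 2024.
Examination Delay Credit: +738 days → 9 July 2026.
Applicant Delay Offset: −19 days → 20 June 2026.

June 20, 2026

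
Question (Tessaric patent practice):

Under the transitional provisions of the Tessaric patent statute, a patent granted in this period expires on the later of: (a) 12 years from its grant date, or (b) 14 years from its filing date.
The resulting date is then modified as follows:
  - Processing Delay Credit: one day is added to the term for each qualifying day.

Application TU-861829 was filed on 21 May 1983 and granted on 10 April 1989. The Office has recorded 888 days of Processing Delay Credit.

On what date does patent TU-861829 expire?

(a) grant + 12 years → 10 April 2001.
(b) filing + 14 years → 21 May 1997.
Later of the two: 10 April 2001.
Processing Delay Credit: +888 days → 15 September 2003.

2003-09-15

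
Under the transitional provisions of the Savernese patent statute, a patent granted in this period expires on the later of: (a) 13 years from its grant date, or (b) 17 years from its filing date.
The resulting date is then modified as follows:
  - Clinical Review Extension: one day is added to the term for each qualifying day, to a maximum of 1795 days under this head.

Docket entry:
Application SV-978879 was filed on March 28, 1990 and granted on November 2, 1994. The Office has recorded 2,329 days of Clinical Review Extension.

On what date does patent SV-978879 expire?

October 1, 2012

(a) grant + 13 years → 2 November 2007.
(b) filing + 17 years → 28 March 2007.
Later of the two: 2 November 2007.
Clinical Review Extension: 2329 days claimed exceeds the 1795-day cap, so +1795 days → 1 October 2012.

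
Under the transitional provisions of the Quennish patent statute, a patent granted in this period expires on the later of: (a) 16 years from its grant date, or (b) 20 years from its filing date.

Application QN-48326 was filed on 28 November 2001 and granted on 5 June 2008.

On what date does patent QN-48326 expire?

June 5, 2024

(a) grant + 16 years → 5 June 2024.
(b) filing + 20 years → 28 November 2021.
Later of the two: 5 June 2024.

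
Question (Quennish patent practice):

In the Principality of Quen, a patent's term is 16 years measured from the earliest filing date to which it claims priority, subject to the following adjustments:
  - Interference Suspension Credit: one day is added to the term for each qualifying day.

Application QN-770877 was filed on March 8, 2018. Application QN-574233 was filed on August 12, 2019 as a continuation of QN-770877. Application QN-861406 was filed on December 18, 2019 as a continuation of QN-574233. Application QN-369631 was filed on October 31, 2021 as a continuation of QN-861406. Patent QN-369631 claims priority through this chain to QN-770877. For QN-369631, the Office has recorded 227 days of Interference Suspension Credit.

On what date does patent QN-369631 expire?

2034-10-21

Earliest priority filing: 8 March 2018.
Base term: 8 March 2018 + 16 years → 8 March 2034.
Interference Suspension Credit: +227 days → 21 October 2034.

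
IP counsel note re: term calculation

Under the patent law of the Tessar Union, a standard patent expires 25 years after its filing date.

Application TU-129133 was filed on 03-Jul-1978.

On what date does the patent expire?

Filing date + 25 years → 3 July 2003.

2003-07-03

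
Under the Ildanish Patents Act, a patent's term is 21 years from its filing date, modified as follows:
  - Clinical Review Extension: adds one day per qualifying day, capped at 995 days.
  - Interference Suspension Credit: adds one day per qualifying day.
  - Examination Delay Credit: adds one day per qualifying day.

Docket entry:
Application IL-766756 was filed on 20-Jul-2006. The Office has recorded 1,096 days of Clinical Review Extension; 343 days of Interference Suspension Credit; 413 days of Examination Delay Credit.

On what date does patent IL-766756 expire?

Base term: filing date + 21 years → 20 July 2027.
Clinical Review Extension: 1096 days claimed exceeds the 995-day cap, so +995 days → 10 April 2030.
Interference Suspension Credit: +343 days → 19 March 2031.
Examination Delay Credit: +413 days → 5 May 2032.

May 5, 2032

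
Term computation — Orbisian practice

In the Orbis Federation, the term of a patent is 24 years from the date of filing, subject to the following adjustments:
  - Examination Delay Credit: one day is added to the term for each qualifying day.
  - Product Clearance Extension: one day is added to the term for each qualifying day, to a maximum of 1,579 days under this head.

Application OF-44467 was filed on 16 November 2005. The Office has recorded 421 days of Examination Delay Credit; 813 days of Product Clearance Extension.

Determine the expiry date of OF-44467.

2033-04-03

Base term: filing date + 24 years → 16 November 2029.
Examination Delay Credit: +421 days → 11 January 2031.
Product Clearance Extension: 813 days (within the 1579-day cap) → +813 days → 3 April 2033.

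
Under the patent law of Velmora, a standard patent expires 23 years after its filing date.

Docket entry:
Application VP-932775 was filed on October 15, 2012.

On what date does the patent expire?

2035-10-15

Filing date + 23 years → 15 October 2035.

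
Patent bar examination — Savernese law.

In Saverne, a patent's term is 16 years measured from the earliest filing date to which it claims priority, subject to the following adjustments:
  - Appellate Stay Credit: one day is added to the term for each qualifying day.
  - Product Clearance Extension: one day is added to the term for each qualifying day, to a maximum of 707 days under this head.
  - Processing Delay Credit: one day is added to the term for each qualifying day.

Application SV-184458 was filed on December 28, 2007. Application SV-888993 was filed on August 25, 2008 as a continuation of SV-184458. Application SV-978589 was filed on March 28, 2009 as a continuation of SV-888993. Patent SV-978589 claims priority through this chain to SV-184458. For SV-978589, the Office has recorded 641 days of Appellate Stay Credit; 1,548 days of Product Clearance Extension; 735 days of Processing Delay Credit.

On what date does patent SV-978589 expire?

Earliest priority filing: 28 December 2007.
Base term: 28 December 2007 + 16 years → 28 December 2023.
Appellate Stay Credit: +641 days → 29 September 2025.
Product Clearance Extension: 1548 days claimed exceeds the 707-day cap, so +707 days → 6 September 2027.
Processing Delay Credit: +735 days → 10 September 2029.

2029-09-10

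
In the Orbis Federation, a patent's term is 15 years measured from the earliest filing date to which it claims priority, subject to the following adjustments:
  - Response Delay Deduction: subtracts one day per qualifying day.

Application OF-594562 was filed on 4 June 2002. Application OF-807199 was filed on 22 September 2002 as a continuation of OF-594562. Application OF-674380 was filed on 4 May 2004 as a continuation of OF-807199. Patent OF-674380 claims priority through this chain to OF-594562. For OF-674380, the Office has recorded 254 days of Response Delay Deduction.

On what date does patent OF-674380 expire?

September 23, 2016

Earliest priority filing: 4 June 2002.
Base term: 4 June 2002 + 15 years → 4 June 2017.
Response Delay Deduction: −254 days → 23 September 2016.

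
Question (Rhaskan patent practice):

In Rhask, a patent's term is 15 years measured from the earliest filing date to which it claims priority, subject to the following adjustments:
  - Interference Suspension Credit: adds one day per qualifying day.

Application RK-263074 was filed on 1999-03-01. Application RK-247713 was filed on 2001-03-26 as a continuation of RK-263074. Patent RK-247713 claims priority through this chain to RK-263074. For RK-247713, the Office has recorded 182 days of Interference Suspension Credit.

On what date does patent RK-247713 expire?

August 30, 2014

Earliest priority filing: 1 March 1999.
Base term: 1 March 1999 + 15 years → 1 March 2014.
Interference Suspension Credit: +182 days → 30 August 2014.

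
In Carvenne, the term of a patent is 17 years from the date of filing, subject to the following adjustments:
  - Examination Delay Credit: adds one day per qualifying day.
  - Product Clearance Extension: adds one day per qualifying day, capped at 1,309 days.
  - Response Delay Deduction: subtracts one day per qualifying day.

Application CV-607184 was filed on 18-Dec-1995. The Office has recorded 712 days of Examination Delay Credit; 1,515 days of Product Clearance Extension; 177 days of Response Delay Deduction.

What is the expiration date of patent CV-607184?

Base term: filing date + 17 years → 18 December 2012.
Examination Delay Credit: +712 days → 30 November 2014.
Product Clearance Extension: 1515 days claimed exceeds the 1309-day cap, so +1309 days → 1 July 2018.
Response Delay Deduction: −177 days → 5 January 2018.

2018-01-05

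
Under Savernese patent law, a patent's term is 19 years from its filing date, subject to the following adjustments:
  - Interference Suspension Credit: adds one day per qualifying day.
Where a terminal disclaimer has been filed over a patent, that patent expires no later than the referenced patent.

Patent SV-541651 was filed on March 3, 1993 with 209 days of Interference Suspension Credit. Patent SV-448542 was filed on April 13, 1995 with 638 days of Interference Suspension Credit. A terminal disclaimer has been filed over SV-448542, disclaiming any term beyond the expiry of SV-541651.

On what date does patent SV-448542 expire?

Natural term of SV-448542:
  Base: filing + 19 years → 13 April 2014.
  Interference Suspension Credit: +638 days → 11 January 2016.
Expiry of referenced patent SV-541651:
  Base: filing + 19 years → 3 March 2012.
  Interference Suspension Credit: +209 days → 28 September 2012.
Terminal disclaimer: SV-448542 expires on the earlier of 11 January 2016 and 28 September 2012.

2012-09-28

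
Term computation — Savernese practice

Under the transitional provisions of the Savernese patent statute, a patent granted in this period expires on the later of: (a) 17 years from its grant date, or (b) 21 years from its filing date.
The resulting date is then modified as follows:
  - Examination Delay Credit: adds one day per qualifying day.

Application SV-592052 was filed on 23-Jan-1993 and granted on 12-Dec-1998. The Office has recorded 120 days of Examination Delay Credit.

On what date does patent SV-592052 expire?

April 10, 2016

(a) grant + 17 years → 12 December 2015.
(b) filing + 21 years → 23 January 2014.
Later of the two: 12 December 2015.
Examination Delay Credit: +120 days → 10 April 2016.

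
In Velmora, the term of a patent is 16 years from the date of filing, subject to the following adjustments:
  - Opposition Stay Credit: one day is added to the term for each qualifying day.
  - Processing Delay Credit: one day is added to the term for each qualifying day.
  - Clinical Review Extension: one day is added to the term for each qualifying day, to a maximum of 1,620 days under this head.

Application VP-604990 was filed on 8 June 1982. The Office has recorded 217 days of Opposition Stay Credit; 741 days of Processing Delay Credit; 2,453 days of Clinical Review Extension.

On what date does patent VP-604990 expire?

Base term: filing date + 16 years → 8 June 1998.
Opposition Stay Credit: +217 days → 11 January 1999.
Processing Delay Credit: +741 days → 21 January 2001.
Clinical Review Extension: 2453 days claimed exceeds the 1620-day cap, so +1620 days → 29 June 2005.

June 29, 2005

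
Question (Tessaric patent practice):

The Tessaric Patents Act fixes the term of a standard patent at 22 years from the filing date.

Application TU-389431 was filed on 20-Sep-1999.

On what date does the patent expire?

Filing date + 22 years → 20 September 2021.

September 20, 2021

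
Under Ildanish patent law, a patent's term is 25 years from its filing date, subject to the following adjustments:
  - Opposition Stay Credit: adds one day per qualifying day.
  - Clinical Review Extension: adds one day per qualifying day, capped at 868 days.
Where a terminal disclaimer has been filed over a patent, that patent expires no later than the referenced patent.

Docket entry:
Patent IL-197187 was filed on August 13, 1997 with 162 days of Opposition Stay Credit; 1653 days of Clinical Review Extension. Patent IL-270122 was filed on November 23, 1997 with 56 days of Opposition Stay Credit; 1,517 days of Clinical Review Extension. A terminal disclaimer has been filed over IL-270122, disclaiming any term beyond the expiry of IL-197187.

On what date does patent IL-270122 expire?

Natural term of IL-270122:
  Base: filing + 25 years → 23 November 2022.
  Opposition Stay Credit: +56 days → 18 January 2023.
  Clinical Review Extension: 1517 days claimed exceeds the 868-day cap, so +868 days → 4 June 2025.
Expiry of referenced patent IL-197187:
  Base: filing + 25 years → 13 August 2022.
  Opposition Stay Credit: +162 days → 22 January 2023.
  Clinical Review Extension: 1653 days claimed exceeds the 868-day cap, so +868 days → 8 June 2025.
Terminal disclaimer: IL-270122 expires on the earlier of 4 June 2025 and 8 June 2025.

2025-06-04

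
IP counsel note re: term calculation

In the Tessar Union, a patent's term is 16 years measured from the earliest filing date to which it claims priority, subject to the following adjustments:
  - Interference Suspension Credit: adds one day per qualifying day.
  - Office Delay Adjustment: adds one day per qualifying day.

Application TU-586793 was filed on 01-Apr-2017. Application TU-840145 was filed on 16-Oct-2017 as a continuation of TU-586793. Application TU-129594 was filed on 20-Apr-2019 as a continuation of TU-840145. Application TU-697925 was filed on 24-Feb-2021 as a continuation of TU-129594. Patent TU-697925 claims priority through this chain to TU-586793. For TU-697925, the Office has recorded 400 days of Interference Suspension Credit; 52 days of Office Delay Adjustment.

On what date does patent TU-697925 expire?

June 27, 2034

Earliest priority filing: 1 April 2017.
Base term: 1 April 2017 + 16 years → 1 April 2033.
Interference Suspension Credit: +400 days → 6 May 2034.
Office Delay Adjustment: +52 days → 27 June 2034.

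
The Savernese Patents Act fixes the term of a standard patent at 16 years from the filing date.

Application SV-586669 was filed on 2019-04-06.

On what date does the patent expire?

Filing date + 16 years → 6 April 2035.

2035-04-06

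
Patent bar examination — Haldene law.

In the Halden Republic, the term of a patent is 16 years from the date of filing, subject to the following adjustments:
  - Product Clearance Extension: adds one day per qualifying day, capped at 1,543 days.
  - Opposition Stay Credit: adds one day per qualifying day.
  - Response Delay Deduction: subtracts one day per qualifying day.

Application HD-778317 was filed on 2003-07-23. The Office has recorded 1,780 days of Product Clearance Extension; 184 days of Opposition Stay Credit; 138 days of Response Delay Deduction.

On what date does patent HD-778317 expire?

Base term: filing date + 16 years → 23 July 2019.
Product Clearance Extension: 1780 days claimed exceeds the 1543-day cap, so +1543 days → 13 October 2023.
Opposition Stay Credit: +184 days → 14 April 2024.
Response Delay Deduction: −138 days → 28 November 2023.

2023-11-28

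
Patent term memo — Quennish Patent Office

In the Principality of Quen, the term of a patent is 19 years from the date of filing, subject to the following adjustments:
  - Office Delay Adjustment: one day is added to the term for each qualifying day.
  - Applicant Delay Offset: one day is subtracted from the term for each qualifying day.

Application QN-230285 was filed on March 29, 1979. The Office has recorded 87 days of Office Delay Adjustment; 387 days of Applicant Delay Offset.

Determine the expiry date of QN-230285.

1997-06-02

Base term: filing date + 19 years → 29 March 1998.
Office Delay Adjustment: +87 days → 24 June 1998.
Applicant Delay Offset: −387 days → 2 June 1997.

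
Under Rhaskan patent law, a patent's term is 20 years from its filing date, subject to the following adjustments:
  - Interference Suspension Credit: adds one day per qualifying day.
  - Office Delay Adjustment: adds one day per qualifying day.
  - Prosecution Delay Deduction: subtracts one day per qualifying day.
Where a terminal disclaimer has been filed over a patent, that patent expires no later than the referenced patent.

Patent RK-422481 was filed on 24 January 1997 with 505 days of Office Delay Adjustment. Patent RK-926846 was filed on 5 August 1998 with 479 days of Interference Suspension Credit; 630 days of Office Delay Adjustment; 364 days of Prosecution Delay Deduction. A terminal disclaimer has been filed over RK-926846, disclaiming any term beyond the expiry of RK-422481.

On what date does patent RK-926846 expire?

Natural term of RK-926846:
  Base: filing + 20 years → 5 August 2018.
  Interference Suspension Credit: +479 days → 27 November 2019.
  Office Delay Adjustment: +630 days → 18 August 2021.
  Prosecution Delay Deduction: −364 days → 19 August 2020.
Expiry of referenced patent RK-422481:
  Base: filing + 20 years → 24 January 2017.
  Office Delay Adjustment: +505 days → 13 June 2018.
Terminal disclaimer: RK-926846 expires on the earlier of 19 August 2020 and 13 June 2018.

2018-06-13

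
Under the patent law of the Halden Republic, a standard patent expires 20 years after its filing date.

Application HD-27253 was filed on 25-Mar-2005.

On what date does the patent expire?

Filing date + 20 years → 25 March 2025.

March 25, 2025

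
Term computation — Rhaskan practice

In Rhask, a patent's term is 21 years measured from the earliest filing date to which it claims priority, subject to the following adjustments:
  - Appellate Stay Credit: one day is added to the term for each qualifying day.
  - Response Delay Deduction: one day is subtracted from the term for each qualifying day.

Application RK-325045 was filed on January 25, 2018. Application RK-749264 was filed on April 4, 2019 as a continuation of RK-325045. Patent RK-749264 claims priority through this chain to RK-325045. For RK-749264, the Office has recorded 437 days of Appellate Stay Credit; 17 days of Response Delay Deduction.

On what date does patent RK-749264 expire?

March 20, 2040

Earliest priority filing: 25 January 2018.
Base term: 25 January 2018 + 21 years → 25 January 2039.
Appellate Stay Credit: +437 days → 6 April 2040.
Response Delay Deduction: −17 days → 20 March 2040.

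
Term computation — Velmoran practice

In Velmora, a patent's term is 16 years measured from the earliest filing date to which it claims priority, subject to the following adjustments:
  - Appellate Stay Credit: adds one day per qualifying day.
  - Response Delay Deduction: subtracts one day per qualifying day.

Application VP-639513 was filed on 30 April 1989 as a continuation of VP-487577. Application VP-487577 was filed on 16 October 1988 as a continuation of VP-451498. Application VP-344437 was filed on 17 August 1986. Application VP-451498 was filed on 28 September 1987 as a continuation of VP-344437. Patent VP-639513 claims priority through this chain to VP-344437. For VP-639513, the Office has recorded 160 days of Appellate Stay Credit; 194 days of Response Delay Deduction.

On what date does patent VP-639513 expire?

Earliest priority filing: 17 August 1986.
Base term: 17 August 1986 + 16 years → 17 August 2002.
Appellate Stay Credit: +160 days → 24 January 2003.
Response Delay Deduction: −194 days → 14 July 2002.

July 14, 2002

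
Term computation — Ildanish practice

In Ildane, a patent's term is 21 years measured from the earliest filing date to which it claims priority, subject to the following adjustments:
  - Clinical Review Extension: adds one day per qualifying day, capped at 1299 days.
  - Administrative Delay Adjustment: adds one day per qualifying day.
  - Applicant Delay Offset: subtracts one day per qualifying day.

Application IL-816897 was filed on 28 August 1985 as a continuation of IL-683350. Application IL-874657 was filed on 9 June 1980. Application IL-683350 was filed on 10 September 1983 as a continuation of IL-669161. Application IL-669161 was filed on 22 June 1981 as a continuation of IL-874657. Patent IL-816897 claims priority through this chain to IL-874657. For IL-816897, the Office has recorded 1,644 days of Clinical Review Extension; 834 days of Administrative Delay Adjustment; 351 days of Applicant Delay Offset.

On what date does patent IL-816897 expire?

Earliest priority filing: 9 June 1980.
Base term: 9 June 1980 + 21 years → 9 June 2001.
Clinical Review Extension: 1644 days claimed exceeds the 1299-day cap, so +1299 days → 29 December 2004.
Administrative Delay Adjustment: +834 days → 12 April 2007.
Applicant Delay Offset: −351 days → 26 April 2006.

April 26, 2006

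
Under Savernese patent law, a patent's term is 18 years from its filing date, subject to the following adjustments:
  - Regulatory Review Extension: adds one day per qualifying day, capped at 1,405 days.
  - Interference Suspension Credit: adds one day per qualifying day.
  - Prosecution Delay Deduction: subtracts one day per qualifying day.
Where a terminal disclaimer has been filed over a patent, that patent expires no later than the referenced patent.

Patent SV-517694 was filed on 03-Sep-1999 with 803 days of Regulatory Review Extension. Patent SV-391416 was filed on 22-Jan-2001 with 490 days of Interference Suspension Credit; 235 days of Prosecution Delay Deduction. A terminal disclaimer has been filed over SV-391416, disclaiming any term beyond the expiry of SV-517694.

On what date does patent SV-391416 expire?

October 4, 2019

Natural term of SV-391416:
  Base: filing + 18 years → 22 January 2019.
  Interference Suspension Credit: +490 days → 26 May 2020.
  Prosecution Delay Deduction: −235 days → 4 October 2019.
Expiry of referenced patent SV-517694:
  Base: filing + 18 years → 3 September 2017.
  Regulatory Review Extension: 803 days (within the 1405-day cap) → +803 days → 15 November 2019.
Terminal disclaimer: SV-391416 expires on the earlier of 4 October 2019 and 15 November 2019.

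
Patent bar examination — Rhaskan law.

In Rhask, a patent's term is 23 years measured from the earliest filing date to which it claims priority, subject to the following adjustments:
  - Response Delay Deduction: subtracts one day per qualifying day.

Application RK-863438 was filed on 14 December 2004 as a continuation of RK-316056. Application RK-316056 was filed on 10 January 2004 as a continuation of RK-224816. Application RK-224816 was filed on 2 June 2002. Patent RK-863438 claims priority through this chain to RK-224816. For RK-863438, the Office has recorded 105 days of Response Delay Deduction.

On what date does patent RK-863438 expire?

Earliest priority filing: 2 June 2002.
Base term: 2 June 2002 + 23 years → 2 June 2025.
Response Delay Deduction: −105 days → 17 February 2025.

2025-02-17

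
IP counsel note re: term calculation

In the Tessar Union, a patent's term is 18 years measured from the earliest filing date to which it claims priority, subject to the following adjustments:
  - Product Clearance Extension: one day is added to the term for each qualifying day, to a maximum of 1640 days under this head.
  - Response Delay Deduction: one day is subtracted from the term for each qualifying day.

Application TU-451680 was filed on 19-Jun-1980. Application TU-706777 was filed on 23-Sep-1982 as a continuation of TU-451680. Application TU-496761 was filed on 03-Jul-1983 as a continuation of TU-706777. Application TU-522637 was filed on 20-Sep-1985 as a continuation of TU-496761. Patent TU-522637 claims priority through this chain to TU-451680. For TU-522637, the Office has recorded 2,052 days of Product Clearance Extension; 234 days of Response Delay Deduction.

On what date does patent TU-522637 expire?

Earliest priority filing: 19 June 1980.
Base term: 19 June 1980 + 18 years → 19 June 1998.
Product Clearance Extension: 2052 days claimed exceeds the 1640-day cap, so +1640 days → 15 December 2002.
Response Delay Deduction: −234 days → 25 April 2002.

2002-04-25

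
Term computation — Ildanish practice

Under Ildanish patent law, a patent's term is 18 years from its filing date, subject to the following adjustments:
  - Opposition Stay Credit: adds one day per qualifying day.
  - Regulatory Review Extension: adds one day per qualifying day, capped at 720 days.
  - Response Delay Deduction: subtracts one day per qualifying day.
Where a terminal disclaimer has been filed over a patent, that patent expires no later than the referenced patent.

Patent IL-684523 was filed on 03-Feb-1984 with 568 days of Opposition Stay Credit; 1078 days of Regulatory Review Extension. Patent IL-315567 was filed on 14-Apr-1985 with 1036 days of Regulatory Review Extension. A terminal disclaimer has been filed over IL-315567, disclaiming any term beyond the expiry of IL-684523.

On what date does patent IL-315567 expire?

2005-04-03

Natural term of IL-315567:
  Base: filing + 18 years → 14 April 2003.
  Regulatory Review Extension: 1036 days claimed exceeds the 720-day cap, so +720 days → 3 April 2005.
Expiry of referenced patent IL-684523:
  Base: filing + 18 years → 3 February 2002.
  Opposition Stay Credit: +568 days → 25 August 2003.
  Regulatory Review Extension: 1078 days claimed exceeds the 720-day cap, so +720 days → 14 August 2005.
Terminal disclaimer: IL-315567 expires on the earlier of 3 April 2005 and 14 August 2005.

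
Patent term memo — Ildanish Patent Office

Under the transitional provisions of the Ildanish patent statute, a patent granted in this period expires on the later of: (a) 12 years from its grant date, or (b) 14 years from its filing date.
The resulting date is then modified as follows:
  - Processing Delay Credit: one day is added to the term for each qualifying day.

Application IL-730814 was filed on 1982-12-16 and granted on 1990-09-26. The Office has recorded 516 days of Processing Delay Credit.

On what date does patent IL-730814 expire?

February 24, 2004

(a) grant + 12 years → 26 September 2002.
(b) filing + 14 years → 16 December 1996.
Later of the two: 26 September 2002.
Processing Delay Credit: +516 days → 24 February 2004.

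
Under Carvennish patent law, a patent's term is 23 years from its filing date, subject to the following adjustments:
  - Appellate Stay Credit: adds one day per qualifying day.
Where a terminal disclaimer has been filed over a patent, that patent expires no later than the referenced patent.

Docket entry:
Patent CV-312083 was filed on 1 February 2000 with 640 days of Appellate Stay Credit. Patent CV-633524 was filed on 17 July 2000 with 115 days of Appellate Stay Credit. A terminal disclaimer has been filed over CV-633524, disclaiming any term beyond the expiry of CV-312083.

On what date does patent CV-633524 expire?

2023-11-09

Natural term of CV-633524:
  Base: filing + 23 years → 17 July 2023.
  Appellate Stay Credit: +115 days → 9 November 2023.
Expiry of referenced patent CV-312083:
  Base: filing + 23 years → 1 February 2023.
  Appellate Stay Credit: +640 days → 2 November 2024.
Terminal disclaimer: CV-633524 expires on the earlier of 9 November 2023 and 2 November 2024.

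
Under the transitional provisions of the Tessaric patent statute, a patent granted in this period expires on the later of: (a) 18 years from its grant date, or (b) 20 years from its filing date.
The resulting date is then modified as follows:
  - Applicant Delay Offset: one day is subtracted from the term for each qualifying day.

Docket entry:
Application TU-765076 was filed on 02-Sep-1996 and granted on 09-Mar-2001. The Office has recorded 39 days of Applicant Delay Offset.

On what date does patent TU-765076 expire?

(a) grant + 18 years → 9 March 2019.
(b) filing + 20 years → 2 September 2016.
Later of the two: 9 March 2019.
Applicant Delay Offset: −39 days → 29 January 2019.

January 29, 2019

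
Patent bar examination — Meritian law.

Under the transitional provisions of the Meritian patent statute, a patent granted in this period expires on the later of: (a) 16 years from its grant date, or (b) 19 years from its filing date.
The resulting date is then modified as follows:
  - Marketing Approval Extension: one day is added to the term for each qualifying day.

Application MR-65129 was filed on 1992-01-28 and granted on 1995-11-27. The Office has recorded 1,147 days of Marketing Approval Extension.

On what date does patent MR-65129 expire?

January 17, 2015

(a) grant + 16 years → 27 November 2011.
(b) filing + 19 years → 28 January 2011.
Later of the two: 27 November 2011.
Marketing Approval Extension: +1147 days → 17 January 2015.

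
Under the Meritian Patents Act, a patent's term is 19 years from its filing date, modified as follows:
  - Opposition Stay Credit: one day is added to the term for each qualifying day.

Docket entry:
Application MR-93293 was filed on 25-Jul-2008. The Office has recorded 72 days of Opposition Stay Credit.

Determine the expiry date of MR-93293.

Base term: filing date + 19 years → 25 July 2027.
Opposition Stay Credit: +72 days → 5 October 2027.

2027-10-05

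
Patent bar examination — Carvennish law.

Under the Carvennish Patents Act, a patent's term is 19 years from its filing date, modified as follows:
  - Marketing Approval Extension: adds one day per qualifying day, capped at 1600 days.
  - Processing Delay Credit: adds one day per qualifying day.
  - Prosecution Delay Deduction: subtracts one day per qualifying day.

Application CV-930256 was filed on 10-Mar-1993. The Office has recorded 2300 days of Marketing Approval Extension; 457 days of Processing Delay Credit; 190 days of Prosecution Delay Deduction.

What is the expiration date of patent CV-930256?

Base term: filing date + 19 years → 10 March 2012.
Marketing Approval Extension: 2300 days claimed exceeds the 1600-day cap, so +1600 days → 27 July 2016.
Processing Delay Credit: +457 days → 27 October 2017.
Prosecution Delay Deduction: −190 days → 20 April 2017.

April 20, 2017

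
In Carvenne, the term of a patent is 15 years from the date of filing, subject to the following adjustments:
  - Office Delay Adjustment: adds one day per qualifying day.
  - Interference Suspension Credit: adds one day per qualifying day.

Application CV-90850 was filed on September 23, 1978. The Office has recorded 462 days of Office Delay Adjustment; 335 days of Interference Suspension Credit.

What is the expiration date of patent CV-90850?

Base term: filing date + 15 years → 23 September 1993.
Office Delay Adjustment: +462 days → 29 December 1994.
Interference Suspension Credit: +335 days → 29 November 1995.

1995-11-29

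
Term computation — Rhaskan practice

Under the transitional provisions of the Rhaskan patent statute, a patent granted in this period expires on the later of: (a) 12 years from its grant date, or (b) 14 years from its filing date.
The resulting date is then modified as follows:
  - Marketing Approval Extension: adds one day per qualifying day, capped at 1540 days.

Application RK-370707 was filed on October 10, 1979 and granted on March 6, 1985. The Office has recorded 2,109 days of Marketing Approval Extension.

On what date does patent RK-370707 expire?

May 24, 2001

(a) grant + 12 years → 6 March 1997.
(b) filing + 14 years → 10 October 1993.
Later of the two: 6 March 1997.
Marketing Approval Extension: 2109 days claimed exceeds the 1540-day cap, so +1540 days → 24 May 2001.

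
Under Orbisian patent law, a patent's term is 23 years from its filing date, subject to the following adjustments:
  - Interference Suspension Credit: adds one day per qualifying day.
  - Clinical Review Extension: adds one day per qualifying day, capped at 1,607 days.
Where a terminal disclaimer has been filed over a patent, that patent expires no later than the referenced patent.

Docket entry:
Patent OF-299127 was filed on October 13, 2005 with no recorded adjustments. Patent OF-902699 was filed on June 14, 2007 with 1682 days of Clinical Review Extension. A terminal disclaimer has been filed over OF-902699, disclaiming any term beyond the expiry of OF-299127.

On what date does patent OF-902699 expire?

2028-10-13

Natural term of OF-902699:
  Base: filing + 23 years → 14 June 2030.
  Clinical Review Extension: 1682 days claimed exceeds the 1607-day cap, so +1607 days → 7 November 2034.
Expiry of referenced patent OF-299127:
  Base: filing + 23 years → 13 October 2028.
Terminal disclaimer: OF-902699 expires on the earlier of 7 November 2034 and 13 October 2028.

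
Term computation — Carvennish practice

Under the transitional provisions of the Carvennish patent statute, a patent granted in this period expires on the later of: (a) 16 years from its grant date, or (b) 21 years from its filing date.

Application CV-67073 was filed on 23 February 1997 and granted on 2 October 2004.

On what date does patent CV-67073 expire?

2020-10-02

(a) grant + 16 years → 2 October 2020.
(b) filing + 21 years → 23 February 2018.
Later of the two: 2 October 2020.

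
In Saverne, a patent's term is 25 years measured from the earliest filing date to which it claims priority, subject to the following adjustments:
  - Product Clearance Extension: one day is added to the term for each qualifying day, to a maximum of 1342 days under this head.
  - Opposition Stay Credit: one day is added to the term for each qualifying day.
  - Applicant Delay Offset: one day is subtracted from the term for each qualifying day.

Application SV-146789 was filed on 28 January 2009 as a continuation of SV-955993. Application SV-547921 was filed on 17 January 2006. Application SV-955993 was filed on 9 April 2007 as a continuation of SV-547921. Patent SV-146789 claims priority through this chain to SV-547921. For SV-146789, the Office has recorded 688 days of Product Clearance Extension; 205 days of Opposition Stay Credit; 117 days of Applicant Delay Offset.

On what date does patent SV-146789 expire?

March 3, 2033

Earliest priority filing: 17 January 2006.
Base term: 17 January 2006 + 25 years → 17 January 2031.
Product Clearance Extension: 688 days (within the 1342-day cap) → +688 days → 5 December 2032.
Opposition Stay Credit: +205 days → 28 June 2033.
Applicant Delay Offset: −117 days → 3 March 2033.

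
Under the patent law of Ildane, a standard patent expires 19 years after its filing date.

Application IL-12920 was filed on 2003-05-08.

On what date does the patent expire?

May 8, 2022

Filing date + 19 years → 8 May 2022.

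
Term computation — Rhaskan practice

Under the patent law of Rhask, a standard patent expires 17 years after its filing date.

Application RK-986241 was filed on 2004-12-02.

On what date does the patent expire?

December 2, 2021

Filing date + 17 years → 2 December 2021.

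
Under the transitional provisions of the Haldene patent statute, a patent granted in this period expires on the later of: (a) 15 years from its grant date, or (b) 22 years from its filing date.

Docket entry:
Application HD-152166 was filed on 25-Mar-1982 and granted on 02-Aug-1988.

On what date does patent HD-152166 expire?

2004-03-25

(a) grant + 15 years → 2 August 2003.
(b) filing + 22 years → 25 March 2004.
Later of the two: 25 March 2004.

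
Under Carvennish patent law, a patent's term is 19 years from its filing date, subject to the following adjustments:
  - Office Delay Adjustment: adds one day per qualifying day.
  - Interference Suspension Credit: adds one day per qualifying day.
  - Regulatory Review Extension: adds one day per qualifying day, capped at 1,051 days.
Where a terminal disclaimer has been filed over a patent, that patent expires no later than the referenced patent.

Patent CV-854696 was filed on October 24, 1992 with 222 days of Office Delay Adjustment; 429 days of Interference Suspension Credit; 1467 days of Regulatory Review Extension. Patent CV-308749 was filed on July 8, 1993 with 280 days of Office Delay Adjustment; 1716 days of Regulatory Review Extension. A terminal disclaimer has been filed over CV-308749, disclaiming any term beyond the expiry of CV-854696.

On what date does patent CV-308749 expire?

2016-02-29

Natural term of CV-308749:
  Base: filing + 19 years → 8 July 2012.
  Office Delay Adjustment: +280 days → 14 April 2013.
  Regulatory Review Extension: 1716 days claimed exceeds the 1051-day cap, so +1051 days → 29 February 2016.
Expiry of referenced patent CV-854696:
  Base: filing + 19 years → 24 October 2011.
  Office Delay Adjustment: +222 days → 2 June 2012.
  Interference Suspension Credit: +429 days → 5 August 2013.
  Regulatory Review Extension: 1467 days claimed exceeds the 1051-day cap, so +1051 days → 21 June 2016.
Terminal disclaimer: CV-308749 expires on the earlier of 29 February 2016 and 21 June 2016.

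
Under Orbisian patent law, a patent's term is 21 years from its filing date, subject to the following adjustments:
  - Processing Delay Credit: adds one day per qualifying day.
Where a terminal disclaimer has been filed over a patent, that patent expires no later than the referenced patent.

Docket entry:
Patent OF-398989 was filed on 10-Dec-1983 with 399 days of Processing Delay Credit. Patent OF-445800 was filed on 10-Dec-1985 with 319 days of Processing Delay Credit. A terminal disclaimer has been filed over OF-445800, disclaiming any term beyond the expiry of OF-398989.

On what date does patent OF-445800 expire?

January 13, 2006

Natural term of OF-445800:
  Base: filing + 21 years → 10 December 2006.
  Processing Delay Credit: +319 days → 25 October 2007.
Expiry of referenced patent OF-398989:
  Base: filing + 21 years → 10 December 2004.
  Processing Delay Credit: +399 days → 13 January 2006.
Terminal disclaimer: OF-445800 expires on the earlier of 25 October 2007 and 13 January 2006.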